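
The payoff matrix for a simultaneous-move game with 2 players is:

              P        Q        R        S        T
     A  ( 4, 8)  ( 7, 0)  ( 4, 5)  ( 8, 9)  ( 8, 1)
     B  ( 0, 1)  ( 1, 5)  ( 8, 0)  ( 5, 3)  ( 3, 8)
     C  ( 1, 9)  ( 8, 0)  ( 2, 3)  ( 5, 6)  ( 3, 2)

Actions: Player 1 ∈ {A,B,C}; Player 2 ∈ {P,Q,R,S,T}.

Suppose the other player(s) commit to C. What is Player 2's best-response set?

P2 best: {P}

u_2(P vs C) = 9
u_2(Q vs C) = 0
u_2(R vs C) = 3
u_2(S vs C) = 6
u_2(T vs C) = 2
max payoff 9 at {P}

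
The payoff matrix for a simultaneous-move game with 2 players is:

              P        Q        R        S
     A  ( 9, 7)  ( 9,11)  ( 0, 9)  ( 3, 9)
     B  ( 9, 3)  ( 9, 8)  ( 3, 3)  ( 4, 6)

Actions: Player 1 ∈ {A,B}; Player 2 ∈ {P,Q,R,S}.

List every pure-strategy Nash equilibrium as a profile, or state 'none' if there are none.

PSNE = {(A,Q), (B,Q)}

(A,P): not NE [P2→Q gives 11>7]
(A,Q): NE
(A,R): not NE [P1→B gives 3>0; P2→Q gives 11>9]
(A,S): not NE [P1→B gives 4>3; P2→Q gives 11>9]
(B,P): not NE [P2→Q gives 8>3]
(B,Q): NE
(B,R): not NE [P2→Q gives 8>3]
(B,S): not NE [P2→Q gives 8>6]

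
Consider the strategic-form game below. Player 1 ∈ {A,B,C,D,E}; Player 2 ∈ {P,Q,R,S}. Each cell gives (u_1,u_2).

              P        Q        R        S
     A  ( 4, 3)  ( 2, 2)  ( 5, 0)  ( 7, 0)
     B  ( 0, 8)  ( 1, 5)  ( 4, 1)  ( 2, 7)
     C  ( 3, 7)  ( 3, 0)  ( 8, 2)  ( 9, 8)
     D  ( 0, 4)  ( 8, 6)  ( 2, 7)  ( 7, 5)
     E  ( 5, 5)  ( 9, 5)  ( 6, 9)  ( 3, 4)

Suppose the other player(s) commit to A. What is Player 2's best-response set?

argmax u_2 = {P}

u_2(P vs A) = 3
u_2(Q vs A) = 2
u_2(R vs A) = 0
u_2(S vs A) = 0
max payoff 3 at {P}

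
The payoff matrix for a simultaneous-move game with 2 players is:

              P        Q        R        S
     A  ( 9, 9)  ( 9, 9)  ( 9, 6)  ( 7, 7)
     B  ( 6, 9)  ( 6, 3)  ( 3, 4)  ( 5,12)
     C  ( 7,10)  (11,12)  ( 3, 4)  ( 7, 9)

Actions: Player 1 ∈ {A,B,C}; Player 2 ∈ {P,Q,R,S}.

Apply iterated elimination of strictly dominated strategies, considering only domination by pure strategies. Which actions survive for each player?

P1 drop B (A beats it: P:9>6 Q:9>6 R:9>3 S:7>5)
P2 drop R (P beats it: A:9>6 C:10>4)
P2 drop S (P beats it: A:9>7 C:10>9)
P1→{A,C} P2→{P,Q}

Remaining: P1:{A,C} P2:{P,Q}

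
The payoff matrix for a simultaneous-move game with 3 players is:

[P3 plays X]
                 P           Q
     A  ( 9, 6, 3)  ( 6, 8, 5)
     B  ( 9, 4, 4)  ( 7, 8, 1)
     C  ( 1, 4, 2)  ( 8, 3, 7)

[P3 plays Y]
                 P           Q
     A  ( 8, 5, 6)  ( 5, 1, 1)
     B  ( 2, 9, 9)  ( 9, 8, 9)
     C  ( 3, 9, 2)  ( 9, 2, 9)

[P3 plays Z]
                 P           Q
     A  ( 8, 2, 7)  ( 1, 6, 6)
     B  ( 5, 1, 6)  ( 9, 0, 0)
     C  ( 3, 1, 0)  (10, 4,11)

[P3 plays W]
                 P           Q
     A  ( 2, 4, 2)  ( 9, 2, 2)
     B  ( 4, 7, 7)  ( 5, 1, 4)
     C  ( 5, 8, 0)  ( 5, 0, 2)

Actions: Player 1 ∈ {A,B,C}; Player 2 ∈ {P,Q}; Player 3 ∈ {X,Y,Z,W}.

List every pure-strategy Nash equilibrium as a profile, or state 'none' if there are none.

Nash profiles: (C,Q,Z)

(A,P,X): not NE [P2→Q gives 8>6; P3→Z gives 7>3]
(A,P,Y): not NE [P3→Z gives 7>6]
(A,P,Z): not NE [P2→Q gives 6>2]
(A,P,W): not NE [P1→C gives 5>2; P3→Z gives 7>2]
(A,Q,X): not NE [P1→C gives 8>6; P3→Z gives 6>5]
(A,Q,Y): not NE [P1→C gives 9>5; P2→P gives 5>1; P3→Z gives 6>1]
(A,Q,Z): not NE [P1→C gives 10>1]
(A,Q,W): not NE [P2→P gives 4>2; P3→Z gives 6>2]
(B,P,X): not NE [P2→Q gives 8>4; P3→Y gives 9>4]
(B,P,Y): not NE [P1→A gives 8>2]
(B,P,Z): not NE [P1→A gives 8>5; P3→Y gives 9>6]
(B,P,W): not NE [P1→C gives 5>4; P3→Y gives 9>7]
(B,Q,X): not NE [P1→C gives 8>7; P3→Y gives 9>1]
(B,Q,Y): not NE [P2→P gives 9>8]
(B,Q,Z): not NE [P1→C gives 10>9; P2→P gives 1>0; P3→Y gives 9>0]
(B,Q,W): not NE [P1→A gives 9>5; P2→P gives 7>1; P3→Y gives 9>4]
(C,P,X): not NE [P1→B gives 9>1]
(C,P,Y): not NE [P1→A gives 8>3]
(C,P,Z): not NE [P1→A gives 8>3; P2→Q gives 4>1; P3→Y gives 2>0]
(C,P,W): not NE [P3→Y gives 2>0]
(C,Q,X): not NE [P2→P gives 4>3; P3→Z gives 11>7]
(C,Q,Y): not NE [P2→P gives 9>2; P3→Z gives 11>9]
(C,Q,Z): NE
(C,Q,W): not NE [P1→A gives 9>5; P2→P gives 8>0; P3→Z gives 11>2]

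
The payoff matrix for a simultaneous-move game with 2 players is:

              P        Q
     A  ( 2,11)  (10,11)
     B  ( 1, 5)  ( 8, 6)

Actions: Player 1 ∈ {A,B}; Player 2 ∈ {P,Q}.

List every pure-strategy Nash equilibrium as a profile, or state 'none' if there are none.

PSNE = {(A,P), (A,Q)}

(A,P): NE
(A,Q): NE
(B,P): not NE [P1→A gives 2>1; P2→Q gives 6>5]
(B,Q): not NE [P1→A gives 10>8]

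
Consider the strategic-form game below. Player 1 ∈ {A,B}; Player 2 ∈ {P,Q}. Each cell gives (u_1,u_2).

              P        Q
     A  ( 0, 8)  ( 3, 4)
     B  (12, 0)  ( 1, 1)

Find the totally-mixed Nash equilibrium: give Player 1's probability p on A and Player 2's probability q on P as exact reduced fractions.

P1 indiff ⇒ q·0+(1-q)·3 = q·12+(1-q)·1 ⇒ q(-12) = (1-q)(-2) ⇒ q = 1/7
P2 indiff ⇒ p·8+(1-p)·0 = p·4+(1-p)·1 ⇒ p(4) = (1-p)(1) ⇒ p = 1/5

p=1/5, q=1/7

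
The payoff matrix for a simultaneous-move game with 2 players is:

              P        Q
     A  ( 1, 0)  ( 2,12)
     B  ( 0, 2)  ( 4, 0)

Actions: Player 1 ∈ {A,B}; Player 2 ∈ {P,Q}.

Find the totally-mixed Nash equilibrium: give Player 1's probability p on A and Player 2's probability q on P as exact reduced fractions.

P1 mixes 1/7 on A; P2 mixes 2/3 on P

P1 indiff ⇒ q·1+(1-q)·2 = q·0+(1-q)·4 ⇒ q(1) = (1-q)(2) ⇒ q = 2/3
P2 indiff ⇒ p·0+(1-p)·2 = p·12+(1-p)·0 ⇒ p(-12) = (1-p)(-2) ⇒ p = 1/7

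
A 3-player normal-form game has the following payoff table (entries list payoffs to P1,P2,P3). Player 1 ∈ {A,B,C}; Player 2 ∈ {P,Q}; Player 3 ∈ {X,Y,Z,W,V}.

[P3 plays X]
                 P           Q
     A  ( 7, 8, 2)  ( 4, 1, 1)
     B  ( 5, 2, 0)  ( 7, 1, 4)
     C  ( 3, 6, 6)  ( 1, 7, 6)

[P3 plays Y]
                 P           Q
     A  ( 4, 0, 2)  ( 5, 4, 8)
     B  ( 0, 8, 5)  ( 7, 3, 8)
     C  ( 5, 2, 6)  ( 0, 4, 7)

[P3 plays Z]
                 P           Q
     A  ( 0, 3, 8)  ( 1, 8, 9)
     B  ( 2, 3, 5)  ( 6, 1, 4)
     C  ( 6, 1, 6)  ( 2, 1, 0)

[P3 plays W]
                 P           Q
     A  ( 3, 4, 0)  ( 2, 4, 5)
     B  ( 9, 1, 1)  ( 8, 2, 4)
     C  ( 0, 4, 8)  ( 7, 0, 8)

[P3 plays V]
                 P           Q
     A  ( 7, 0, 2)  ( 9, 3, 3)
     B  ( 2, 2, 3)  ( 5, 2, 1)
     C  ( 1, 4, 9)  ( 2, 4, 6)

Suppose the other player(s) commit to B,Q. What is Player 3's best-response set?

u_3(X vs B,Q) = 4
u_3(Y vs B,Q) = 8
u_3(Z vs B,Q) = 4
u_3(W vs B,Q) = 4
u_3(V vs B,Q) = 1
max payoff 8 at {Y}

BR_3 = {Y}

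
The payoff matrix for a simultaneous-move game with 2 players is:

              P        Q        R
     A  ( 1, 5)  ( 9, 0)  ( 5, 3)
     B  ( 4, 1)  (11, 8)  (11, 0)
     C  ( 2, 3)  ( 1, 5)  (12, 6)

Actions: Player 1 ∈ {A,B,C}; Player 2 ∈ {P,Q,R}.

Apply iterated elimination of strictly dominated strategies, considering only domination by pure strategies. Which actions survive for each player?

P1 drop A (B beats it: P:4>1 Q:11>9 R:11>5)
P2 drop P (Q beats it: B:8>1 C:5>3)
P1→{B,C} P2→{Q,R}

Remaining: P1:{B,C} P2:{Q,R}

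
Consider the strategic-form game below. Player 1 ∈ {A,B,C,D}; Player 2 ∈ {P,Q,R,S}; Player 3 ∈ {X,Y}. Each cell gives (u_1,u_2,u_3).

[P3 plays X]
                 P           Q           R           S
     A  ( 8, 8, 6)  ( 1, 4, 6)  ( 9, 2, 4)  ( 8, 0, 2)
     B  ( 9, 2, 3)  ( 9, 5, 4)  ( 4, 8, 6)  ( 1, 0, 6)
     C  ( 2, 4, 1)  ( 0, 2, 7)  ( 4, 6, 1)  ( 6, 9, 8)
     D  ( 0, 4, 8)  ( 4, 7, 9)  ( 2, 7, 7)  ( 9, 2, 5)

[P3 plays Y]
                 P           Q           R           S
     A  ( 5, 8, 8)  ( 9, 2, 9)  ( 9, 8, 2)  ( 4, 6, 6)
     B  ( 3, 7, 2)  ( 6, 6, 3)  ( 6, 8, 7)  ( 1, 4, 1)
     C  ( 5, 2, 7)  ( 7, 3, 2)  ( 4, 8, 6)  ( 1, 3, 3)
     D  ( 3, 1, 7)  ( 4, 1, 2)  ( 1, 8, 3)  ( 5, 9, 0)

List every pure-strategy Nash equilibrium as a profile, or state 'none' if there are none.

(A,P,X): not NE [P1→B gives 9>8; P3→Y gives 8>6]
(A,P,Y): NE
(A,Q,X): not NE [P1→B gives 9>1; P2→P gives 8>4; P3→Y gives 9>6]
(A,Q,Y): not NE [P2→R gives 8>2]
(A,R,X): not NE [P2→P gives 8>2]
(A,R,Y): not NE [P3→X gives 4>2]
(A,S,X): not NE [P1→D gives 9>8; P2→P gives 8>0; P3→Y gives 6>2]
(A,S,Y): not NE [P1→D gives 5>4; P2→R gives 8>6]
(B,P,X): not NE [P2→R gives 8>2]
(B,P,Y): not NE [P1→C gives 5>3; P2→R gives 8>7; P3→X gives 3>2]
(B,Q,X): not NE [P2→R gives 8>5]
(B,Q,Y): not NE [P1→A gives 9>6; P2→R gives 8>6; P3→X gives 4>3]
(B,R,X): not NE [P1→A gives 9>4; P3→Y gives 7>6]
(B,R,Y): not NE [P1→A gives 9>6]
(B,S,X): not NE [P1→D gives 9>1; P2→R gives 8>0]
(B,S,Y): not NE [P1→D gives 5>1; P2→R gives 8>4; P3→X gives 6>1]
(C,P,X): not NE [P1→B gives 9>2; P2→S gives 9>4; P3→Y gives 7>1]
(C,P,Y): not NE [P2→R gives 8>2]
(C,Q,X): not NE [P1→B gives 9>0; P2→S gives 9>2]
(C,Q,Y): not NE [P1→A gives 9>7; P2→R gives 8>3; P3→X gives 7>2]
(C,R,X): not NE [P1→A gives 9>4; P2→S gives 9>6; P3→Y gives 6>1]
(C,R,Y): not NE [P1→A gives 9>4]
(C,S,X): not NE [P1→D gives 9>6]
(C,S,Y): not NE [P1→D gives 5>1; P2→R gives 8>3; P3→X gives 8>3]
(D,P,X): not NE [P1→B gives 9>0; P2→R gives 7>4]
(D,P,Y): not NE [P1→C gives 5>3; P2→S gives 9>1; P3→X gives 8>7]
(D,Q,X): not NE [P1→B gives 9>4]
(D,Q,Y): not NE [P1→A gives 9>4; P2→S gives 9>1; P3→X gives 9>2]
(D,R,X): not NE [P1→A gives 9>2]
(D,R,Y): not NE [P1→A gives 9>1; P2→S gives 9>8; P3→X gives 7>3]
(D,S,X): not NE [P2→R gives 7>2]
(D,S,Y): not NE [P3→X gives 5>0]

Nash profiles: (A,P,Y)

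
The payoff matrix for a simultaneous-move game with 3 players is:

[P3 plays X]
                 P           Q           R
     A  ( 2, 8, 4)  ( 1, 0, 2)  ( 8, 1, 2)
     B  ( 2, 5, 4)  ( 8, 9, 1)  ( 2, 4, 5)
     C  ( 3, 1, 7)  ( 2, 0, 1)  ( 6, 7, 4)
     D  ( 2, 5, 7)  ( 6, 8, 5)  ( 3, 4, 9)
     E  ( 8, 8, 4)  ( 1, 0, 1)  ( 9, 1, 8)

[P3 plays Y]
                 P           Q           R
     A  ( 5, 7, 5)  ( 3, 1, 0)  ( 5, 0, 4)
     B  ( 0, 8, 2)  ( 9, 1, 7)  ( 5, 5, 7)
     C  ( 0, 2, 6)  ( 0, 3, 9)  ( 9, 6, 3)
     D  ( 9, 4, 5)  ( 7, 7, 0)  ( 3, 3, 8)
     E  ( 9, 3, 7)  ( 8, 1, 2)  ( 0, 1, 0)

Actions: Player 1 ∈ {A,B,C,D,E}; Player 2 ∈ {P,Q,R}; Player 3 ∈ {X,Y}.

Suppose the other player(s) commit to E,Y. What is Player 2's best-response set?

u_2(P vs E,Y) = 3
u_2(Q vs E,Y) = 1
u_2(R vs E,Y) = 1
max payoff 3 at {P}

P2 best: {P}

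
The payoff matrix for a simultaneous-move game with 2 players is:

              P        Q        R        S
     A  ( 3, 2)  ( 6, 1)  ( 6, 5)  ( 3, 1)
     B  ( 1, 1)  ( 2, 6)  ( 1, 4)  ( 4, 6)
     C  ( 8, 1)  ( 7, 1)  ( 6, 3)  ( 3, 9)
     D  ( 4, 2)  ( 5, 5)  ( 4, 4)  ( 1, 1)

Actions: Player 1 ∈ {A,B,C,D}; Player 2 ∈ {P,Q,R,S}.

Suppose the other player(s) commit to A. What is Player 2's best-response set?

argmax u_2 = {R}

u_2(P vs A) = 2
u_2(Q vs A) = 1
u_2(R vs A) = 5
u_2(S vs A) = 1
max payoff 5 at {R}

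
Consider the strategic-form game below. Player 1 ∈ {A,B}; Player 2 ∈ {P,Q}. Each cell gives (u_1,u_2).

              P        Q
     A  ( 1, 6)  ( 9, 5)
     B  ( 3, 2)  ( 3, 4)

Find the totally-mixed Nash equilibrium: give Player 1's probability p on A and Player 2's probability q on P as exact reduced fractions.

p=2/3, q=3/4

P1 indiff ⇒ q·1+(1-q)·9 = q·3+(1-q)·3 ⇒ q(-2) = (1-q)(-6) ⇒ q = 3/4
P2 indiff ⇒ p·6+(1-p)·2 = p·5+(1-p)·4 ⇒ p(1) = (1-p)(2) ⇒ p = 2/3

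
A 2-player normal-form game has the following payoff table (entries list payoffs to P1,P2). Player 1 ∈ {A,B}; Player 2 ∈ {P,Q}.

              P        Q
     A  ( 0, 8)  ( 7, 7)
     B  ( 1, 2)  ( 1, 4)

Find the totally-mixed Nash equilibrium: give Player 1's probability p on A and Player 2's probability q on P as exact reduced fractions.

P1 indiff ⇒ q·0+(1-q)·7 = q·1+(1-q)·1 ⇒ q(-1) = (1-q)(-6) ⇒ q = 6/7
P2 indiff ⇒ p·8+(1-p)·2 = p·7+(1-p)·4 ⇒ p(1) = (1-p)(2) ⇒ p = 2/3

P1 mixes 2/3 on A; P2 mixes 6/7 on P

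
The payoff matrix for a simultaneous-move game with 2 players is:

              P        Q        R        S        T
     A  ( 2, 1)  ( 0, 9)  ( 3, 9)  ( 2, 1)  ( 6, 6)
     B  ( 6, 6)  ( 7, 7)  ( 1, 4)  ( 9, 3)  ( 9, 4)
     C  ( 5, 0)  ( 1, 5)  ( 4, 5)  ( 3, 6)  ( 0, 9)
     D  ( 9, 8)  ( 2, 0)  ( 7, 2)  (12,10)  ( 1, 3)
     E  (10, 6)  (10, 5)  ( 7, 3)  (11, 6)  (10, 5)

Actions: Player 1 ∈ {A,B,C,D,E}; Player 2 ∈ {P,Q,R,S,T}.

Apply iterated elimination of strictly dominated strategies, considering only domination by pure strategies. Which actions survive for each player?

Survivors P1:{D,E} P2:{P,S}

P1 drop A (E beats it: P:10>2 Q:10>0 R:7>3 S:11>2 T:10>6)
P1 drop B (E beats it: P:10>6 Q:10>7 R:7>1 S:11>9 T:10>9)
P1 drop C (D beats it: P:9>5 Q:2>1 R:7>4 S:12>3 T:1>0)
P2 drop Q (P beats it: D:8>0 E:6>5)
P2 drop R (P beats it: D:8>2 E:6>3)
P2 drop T (P beats it: D:8>3 E:6>5)
P1→{D,E} P2→{P,S}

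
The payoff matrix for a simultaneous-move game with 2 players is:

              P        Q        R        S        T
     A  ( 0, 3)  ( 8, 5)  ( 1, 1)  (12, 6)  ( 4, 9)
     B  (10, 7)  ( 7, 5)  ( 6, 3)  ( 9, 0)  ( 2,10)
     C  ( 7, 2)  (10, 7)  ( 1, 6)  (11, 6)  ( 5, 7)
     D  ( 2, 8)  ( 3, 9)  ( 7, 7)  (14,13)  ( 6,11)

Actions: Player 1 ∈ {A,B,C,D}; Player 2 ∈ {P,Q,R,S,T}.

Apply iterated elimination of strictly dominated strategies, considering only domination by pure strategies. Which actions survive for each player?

P2 drop P (T beats it: A:9>3 B:10>7 C:7>2 D:11>8)
P2 drop R (Q beats it: A:5>1 B:5>3 C:7>6 D:9>7)
P1 drop B (A beats it: Q:8>7 S:12>9 T:4>2)
P1→{A,C,D} P2→{Q,S,T}

IESDS → P1:{A,C,D} P2:{Q,S,T}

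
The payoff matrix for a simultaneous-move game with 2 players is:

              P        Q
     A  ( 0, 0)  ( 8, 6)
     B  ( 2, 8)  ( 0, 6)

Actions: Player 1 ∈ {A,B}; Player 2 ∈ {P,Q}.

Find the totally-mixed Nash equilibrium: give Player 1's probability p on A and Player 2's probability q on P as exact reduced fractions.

P1 indiff ⇒ q·0+(1-q)·8 = q·2+(1-q)·0 ⇒ q(-2) = (1-q)(-8) ⇒ q = 4/5
P2 indiff ⇒ p·0+(1-p)·8 = p·6+(1-p)·6 ⇒ p(-6) = (1-p)(-2) ⇒ p = 1/4

(p,q) = (1/4, 4/5)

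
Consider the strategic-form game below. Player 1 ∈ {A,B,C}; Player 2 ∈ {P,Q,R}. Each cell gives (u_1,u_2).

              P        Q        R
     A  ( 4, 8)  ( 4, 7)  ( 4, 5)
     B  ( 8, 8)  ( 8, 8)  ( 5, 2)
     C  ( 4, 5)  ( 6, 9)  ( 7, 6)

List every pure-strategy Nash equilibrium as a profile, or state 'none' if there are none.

PSNE = {(B,P), (B,Q)}

(A,P): not NE [P1→B gives 8>4]
(A,Q): not NE [P1→B gives 8>4; P2→P gives 8>7]
(A,R): not NE [P1→C gives 7>4; P2→P gives 8>5]
(B,P): NE
(B,Q): NE
(B,R): not NE [P1→C gives 7>5; P2→Q gives 8>2]
(C,P): not NE [P1→B gives 8>4; P2→Q gives 9>5]
(C,Q): not NE [P1→B gives 8>6]
(C,R): not NE [P2→Q gives 9>6]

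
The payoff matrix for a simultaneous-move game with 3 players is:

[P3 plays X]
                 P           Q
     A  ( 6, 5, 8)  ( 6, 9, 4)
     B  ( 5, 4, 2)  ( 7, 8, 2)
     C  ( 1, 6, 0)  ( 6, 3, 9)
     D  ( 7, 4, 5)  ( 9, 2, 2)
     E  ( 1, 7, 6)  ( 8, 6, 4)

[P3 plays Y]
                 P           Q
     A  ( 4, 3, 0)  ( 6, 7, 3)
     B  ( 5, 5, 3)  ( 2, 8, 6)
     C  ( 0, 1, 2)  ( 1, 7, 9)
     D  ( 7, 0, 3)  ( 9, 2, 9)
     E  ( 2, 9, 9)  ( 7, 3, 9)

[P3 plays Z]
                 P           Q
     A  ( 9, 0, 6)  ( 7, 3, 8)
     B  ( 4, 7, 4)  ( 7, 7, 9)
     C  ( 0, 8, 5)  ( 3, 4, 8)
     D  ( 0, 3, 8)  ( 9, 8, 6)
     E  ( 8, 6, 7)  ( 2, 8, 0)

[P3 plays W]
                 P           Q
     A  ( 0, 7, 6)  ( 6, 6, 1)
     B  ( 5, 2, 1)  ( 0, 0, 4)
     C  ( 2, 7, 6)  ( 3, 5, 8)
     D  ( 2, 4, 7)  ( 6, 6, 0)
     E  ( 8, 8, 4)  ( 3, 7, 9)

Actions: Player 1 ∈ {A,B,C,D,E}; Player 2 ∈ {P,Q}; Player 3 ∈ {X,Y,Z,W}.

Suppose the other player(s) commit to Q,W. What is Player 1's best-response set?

u_1(A vs Q,W) = 6
u_1(B vs Q,W) = 0
u_1(C vs Q,W) = 3
u_1(D vs Q,W) = 6
u_1(E vs Q,W) = 3
max payoff 6 at {A,D}

P1 best: {A,D}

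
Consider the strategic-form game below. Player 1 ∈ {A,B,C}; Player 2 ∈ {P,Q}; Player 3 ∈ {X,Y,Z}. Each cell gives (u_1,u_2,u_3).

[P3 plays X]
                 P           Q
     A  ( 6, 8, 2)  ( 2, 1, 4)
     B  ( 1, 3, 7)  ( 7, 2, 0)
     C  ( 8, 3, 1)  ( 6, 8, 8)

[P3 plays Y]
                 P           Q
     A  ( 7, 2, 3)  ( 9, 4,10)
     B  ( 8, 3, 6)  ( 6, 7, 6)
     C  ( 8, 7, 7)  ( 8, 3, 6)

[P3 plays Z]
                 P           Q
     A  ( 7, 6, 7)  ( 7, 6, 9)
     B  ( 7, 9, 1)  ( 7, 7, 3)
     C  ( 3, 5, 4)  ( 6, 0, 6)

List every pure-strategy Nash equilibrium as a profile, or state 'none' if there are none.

NE set: (A,P,Z), (A,Q,Y), (C,P,Y)

(A,P,X): not NE [P1→C gives 8>6; P3→Z gives 7>2]
(A,P,Y): not NE [P1→C gives 8>7; P2→Q gives 4>2; P3→Z gives 7>3]
(A,P,Z): NE
(A,Q,X): not NE [P1→B gives 7>2; P2→P gives 8>1; P3→Y gives 10>4]
(A,Q,Y): NE
(A,Q,Z): not NE [P3→Y gives 10>9]
(B,P,X): not NE [P1→C gives 8>1]
(B,P,Y): not NE [P2→Q gives 7>3; P3→X gives 7>6]
(B,P,Z): not NE [P3→X gives 7>1]
(B,Q,X): not NE [P2→P gives 3>2; P3→Y gives 6>0]
(B,Q,Y): not NE [P1→A gives 9>6]
(B,Q,Z): not NE [P2→P gives 9>7; P3→Y gives 6>3]
(C,P,X): not NE [P2→Q gives 8>3; P3→Y gives 7>1]
(C,P,Y): NE
(C,P,Z): not NE [P1→B gives 7>3; P3→Y gives 7>4]
(C,Q,X): not NE [P1→B gives 7>6]
(C,Q,Y): not NE [P1→A gives 9>8; P2→P gives 7>3; P3→X gives 8>6]
(C,Q,Z): not NE [P1→B gives 7>6; P2→P gives 5>0; P3→X gives 8>6]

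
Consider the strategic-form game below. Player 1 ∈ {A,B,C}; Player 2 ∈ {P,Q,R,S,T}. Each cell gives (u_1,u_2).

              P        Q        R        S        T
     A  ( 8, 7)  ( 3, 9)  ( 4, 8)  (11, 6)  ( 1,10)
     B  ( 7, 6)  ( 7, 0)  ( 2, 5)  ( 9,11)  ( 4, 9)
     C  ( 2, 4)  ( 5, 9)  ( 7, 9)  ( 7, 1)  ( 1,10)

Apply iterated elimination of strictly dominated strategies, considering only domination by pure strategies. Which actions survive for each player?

Remaining: P1:{A,B} P2:{S,T}

P2 drop P (T beats it: A:10>7 B:9>6 C:10>4)
P2 drop Q (T beats it: A:10>9 B:9>0 C:10>9)
P2 drop R (T beats it: A:10>8 B:9>5 C:10>9)
P1 drop C (B beats it: S:9>7 T:4>1)
P1→{A,B} P2→{S,T}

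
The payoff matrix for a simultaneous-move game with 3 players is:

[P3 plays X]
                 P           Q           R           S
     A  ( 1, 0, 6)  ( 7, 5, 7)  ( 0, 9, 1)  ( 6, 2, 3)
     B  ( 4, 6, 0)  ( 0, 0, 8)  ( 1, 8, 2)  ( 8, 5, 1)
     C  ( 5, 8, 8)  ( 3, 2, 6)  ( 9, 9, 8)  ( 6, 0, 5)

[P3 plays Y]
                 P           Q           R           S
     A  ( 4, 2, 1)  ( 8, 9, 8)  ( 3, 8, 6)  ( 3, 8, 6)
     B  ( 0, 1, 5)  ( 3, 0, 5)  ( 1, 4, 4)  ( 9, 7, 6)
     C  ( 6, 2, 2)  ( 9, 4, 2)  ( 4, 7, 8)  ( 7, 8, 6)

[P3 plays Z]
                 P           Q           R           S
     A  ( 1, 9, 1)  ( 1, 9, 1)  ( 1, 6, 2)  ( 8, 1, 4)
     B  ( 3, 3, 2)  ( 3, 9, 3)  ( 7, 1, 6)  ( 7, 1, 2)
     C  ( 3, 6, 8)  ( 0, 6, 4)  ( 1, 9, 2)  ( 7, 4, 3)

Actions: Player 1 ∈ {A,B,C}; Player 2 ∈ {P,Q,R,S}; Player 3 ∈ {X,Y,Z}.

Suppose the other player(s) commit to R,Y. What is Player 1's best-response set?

argmax u_1 = {C}

u_1(A vs R,Y) = 3
u_1(B vs R,Y) = 1
u_1(C vs R,Y) = 4
max payoff 4 at {C}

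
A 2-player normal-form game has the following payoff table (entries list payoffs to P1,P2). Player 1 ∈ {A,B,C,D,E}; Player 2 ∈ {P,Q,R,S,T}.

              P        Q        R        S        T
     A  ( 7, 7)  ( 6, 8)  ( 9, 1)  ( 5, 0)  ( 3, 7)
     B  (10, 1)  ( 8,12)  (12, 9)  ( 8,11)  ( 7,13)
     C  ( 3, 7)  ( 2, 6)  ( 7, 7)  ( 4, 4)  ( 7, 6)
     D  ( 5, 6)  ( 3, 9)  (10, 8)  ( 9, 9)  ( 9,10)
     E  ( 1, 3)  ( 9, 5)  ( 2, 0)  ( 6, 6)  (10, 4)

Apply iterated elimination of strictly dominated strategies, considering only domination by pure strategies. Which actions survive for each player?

Survivors P1:{B,D,E} P2:{Q,S,T}

P1 drop A (B beats it: P:10>7 Q:8>6 R:12>9 S:8>5 T:7>3)
P1 drop C (D beats it: P:5>3 Q:3>2 R:10>7 S:9>4 T:9>7)
P2 drop P (Q beats it: B:12>1 D:9>6 E:5>3)
P2 drop R (Q beats it: B:12>9 D:9>8 E:5>0)
P1→{B,D,E} P2→{Q,S,T}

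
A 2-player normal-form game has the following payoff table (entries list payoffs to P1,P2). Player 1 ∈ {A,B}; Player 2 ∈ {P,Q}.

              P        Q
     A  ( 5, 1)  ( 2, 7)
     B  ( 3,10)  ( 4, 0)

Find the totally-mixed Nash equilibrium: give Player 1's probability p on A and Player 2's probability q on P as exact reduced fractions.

(p,q) = (5/8, 1/2)

P1 indiff ⇒ q·5+(1-q)·2 = q·3+(1-q)·4 ⇒ q(2) = (1-q)(2) ⇒ q = 1/2
P2 indiff ⇒ p·1+(1-p)·10 = p·7+(1-p)·0 ⇒ p(-6) = (1-p)(-10) ⇒ p = 5/8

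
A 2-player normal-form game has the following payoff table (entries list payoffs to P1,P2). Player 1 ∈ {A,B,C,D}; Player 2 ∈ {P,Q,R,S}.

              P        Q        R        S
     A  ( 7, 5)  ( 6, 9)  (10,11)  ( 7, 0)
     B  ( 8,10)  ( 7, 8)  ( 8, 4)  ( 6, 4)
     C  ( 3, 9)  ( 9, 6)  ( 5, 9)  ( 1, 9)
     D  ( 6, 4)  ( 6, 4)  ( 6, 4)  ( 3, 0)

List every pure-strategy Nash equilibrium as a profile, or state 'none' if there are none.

(A,P): not NE [P1→B gives 8>7; P2→R gives 11>5]
(A,Q): not NE [P1→C gives 9>6; P2→R gives 11>9]
(A,R): NE
(A,S): not NE [P2→R gives 11>0]
(B,P): NE
(B,Q): not NE [P1→C gives 9>7; P2→P gives 10>8]
(B,R): not NE [P1→A gives 10>8; P2→P gives 10>4]
(B,S): not NE [P1→A gives 7>6; P2→P gives 10>4]
(C,P): not NE [P1→B gives 8>3]
(C,Q): not NE [P2→S gives 9>6]
(C,R): not NE [P1→A gives 10>5]
(C,S): not NE [P1→A gives 7>1]
(D,P): not NE [P1→B gives 8>6]
(D,Q): not NE [P1→C gives 9>6]
(D,R): not NE [P1→A gives 10>6]
(D,S): not NE [P1→A gives 7>3; P2→R gives 4>0]

Nash profiles: (A,R), (B,P)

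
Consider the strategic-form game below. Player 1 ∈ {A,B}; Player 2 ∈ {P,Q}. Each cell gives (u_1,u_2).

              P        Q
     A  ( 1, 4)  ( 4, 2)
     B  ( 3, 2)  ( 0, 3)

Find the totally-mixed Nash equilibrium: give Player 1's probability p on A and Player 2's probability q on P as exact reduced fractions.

P1 indiff ⇒ q·1+(1-q)·4 = q·3+(1-q)·0 ⇒ q(-2) = (1-q)(-4) ⇒ q = 2/3
P2 indiff ⇒ p·4+(1-p)·2 = p·2+(1-p)·3 ⇒ p(2) = (1-p)(1) ⇒ p = 1/3

(p,q) = (1/3, 2/3)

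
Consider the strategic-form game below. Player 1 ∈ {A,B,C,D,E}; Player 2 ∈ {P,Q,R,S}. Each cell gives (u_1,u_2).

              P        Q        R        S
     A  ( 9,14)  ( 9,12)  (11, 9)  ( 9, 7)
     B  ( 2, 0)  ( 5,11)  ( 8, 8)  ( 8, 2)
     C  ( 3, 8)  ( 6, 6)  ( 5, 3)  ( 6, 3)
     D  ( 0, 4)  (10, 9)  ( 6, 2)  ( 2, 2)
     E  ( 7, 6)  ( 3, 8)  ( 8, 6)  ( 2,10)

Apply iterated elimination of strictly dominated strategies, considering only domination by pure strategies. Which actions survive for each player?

IESDS → P1:{A,D} P2:{P,Q}

P1 drop B (A beats it: P:9>2 Q:9>5 R:11>8 S:9>8)
P1 drop C (A beats it: P:9>3 Q:9>6 R:11>5 S:9>6)
P1 drop E (A beats it: P:9>7 Q:9>3 R:11>8 S:9>2)
P2 drop R (P beats it: A:14>9 D:4>2)
P2 drop S (P beats it: A:14>7 D:4>2)
P1→{A,D} P2→{P,Q}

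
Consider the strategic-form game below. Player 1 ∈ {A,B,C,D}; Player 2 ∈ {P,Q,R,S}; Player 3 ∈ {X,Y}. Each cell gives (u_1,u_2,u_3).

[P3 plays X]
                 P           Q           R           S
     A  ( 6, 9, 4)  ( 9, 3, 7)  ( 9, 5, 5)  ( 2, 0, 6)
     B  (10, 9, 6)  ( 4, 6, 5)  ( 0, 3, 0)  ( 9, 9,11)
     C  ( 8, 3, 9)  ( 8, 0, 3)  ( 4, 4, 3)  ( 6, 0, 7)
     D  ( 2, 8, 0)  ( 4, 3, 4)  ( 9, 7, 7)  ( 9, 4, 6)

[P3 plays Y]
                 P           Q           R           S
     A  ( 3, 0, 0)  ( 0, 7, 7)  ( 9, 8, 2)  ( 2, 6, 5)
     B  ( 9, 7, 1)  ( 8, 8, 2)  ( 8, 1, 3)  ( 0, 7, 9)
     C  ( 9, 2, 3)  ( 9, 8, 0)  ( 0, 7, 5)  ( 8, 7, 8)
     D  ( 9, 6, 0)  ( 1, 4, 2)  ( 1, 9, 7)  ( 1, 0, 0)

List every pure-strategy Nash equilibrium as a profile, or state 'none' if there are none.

PSNE = {(B,P,X), (B,S,X)}

(A,P,X): not NE [P1→B gives 10>6]
(A,P,Y): not NE [P1→D gives 9>3; P2→R gives 8>0; P3→X gives 4>0]
(A,Q,X): not NE [P2→P gives 9>3]
(A,Q,Y): not NE [P1→C gives 9>0; P2→R gives 8>7]
(A,R,X): not NE [P2→P gives 9>5]
(A,R,Y): not NE [P3→X gives 5>2]
(A,S,X): not NE [P1→D gives 9>2; P2→P gives 9>0]
(A,S,Y): not NE [P1→C gives 8>2; P2→R gives 8>6; P3→X gives 6>5]
(B,P,X): NE
(B,P,Y): not NE [P2→Q gives 8>7; P3→X gives 6>1]
(B,Q,X): not NE [P1→A gives 9>4; P2→S gives 9>6]
(B,Q,Y): not NE [P1→C gives 9>8; P3→X gives 5>2]
(B,R,X): not NE [P1→D gives 9>0; P2→S gives 9>3; P3→Y gives 3>0]
(B,R,Y): not NE [P1→A gives 9>8; P2→Q gives 8>1]
(B,S,X): NE
(B,S,Y): not NE [P1→C gives 8>0; P2→Q gives 8>7; P3→X gives 11>9]
(C,P,X): not NE [P1→B gives 10>8; P2→R gives 4>3]
(C,P,Y): not NE [P2→Q gives 8>2; P3→X gives 9>3]
(C,Q,X): not NE [P1→A gives 9>8; P2→R gives 4>0]
(C,Q,Y): not NE [P3→X gives 3>0]
(C,R,X): not NE [P1→D gives 9>4; P3→Y gives 5>3]
(C,R,Y): not NE [P1→A gives 9>0; P2→Q gives 8>7]
(C,S,X): not NE [P1→D gives 9>6; P2→R gives 4>0; P3→Y gives 8>7]
(C,S,Y): not NE [P2→Q gives 8>7]
(D,P,X): not NE [P1→B gives 10>2]
(D,P,Y): not NE [P2→R gives 9>6]
(D,Q,X): not NE [P1→A gives 9>4; P2→P gives 8>3]
(D,Q,Y): not NE [P1→C gives 9>1; P2→R gives 9>4; P3→X gives 4>2]
(D,R,X): not NE [P2→P gives 8>7]
(D,R,Y): not NE [P1→A gives 9>1]
(D,S,X): not NE [P2→P gives 8>4]
(D,S,Y): not NE [P1→C gives 8>1; P2→R gives 9>0; P3→X gives 6>0]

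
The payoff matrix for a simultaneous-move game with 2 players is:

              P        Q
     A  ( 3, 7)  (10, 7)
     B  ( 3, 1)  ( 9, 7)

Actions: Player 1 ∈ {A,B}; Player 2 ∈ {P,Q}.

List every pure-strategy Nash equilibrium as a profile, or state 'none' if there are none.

(A,P): NE
(A,Q): NE
(B,P): not NE [P2→Q gives 7>1]
(B,Q): not NE [P1→A gives 10>9]

NE set: (A,P), (A,Q)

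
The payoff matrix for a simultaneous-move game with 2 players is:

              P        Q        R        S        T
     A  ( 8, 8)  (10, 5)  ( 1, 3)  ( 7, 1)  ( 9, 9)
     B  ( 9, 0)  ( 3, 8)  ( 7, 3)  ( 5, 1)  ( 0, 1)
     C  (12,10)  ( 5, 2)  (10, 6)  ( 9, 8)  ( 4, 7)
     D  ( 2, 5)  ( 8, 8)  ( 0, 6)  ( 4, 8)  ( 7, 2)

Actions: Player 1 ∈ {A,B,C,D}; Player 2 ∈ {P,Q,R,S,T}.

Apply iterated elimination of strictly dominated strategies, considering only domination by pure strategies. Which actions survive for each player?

P1 drop B (C beats it: P:12>9 Q:5>3 R:10>7 S:9>5 T:4>0)
P1 drop D (A beats it: P:8>2 Q:10>8 R:1>0 S:7>4 T:9>7)
P2 drop Q (P beats it: A:8>5 C:10>2)
P2 drop R (P beats it: A:8>3 C:10>6)
P2 drop S (P beats it: A:8>1 C:10>8)
P1→{A,C} P2→{P,T}

Survivors P1:{A,C} P2:{P,T}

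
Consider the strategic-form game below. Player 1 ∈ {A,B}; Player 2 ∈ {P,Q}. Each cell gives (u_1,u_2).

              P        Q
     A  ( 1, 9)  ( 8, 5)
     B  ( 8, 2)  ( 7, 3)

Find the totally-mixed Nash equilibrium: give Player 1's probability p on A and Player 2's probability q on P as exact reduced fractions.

P1 mixes 1/5 on A; P2 mixes 1/8 on P

P1 indiff ⇒ q·1+(1-q)·8 = q·8+(1-q)·7 ⇒ q(-7) = (1-q)(-1) ⇒ q = 1/8
P2 indiff ⇒ p·9+(1-p)·2 = p·5+(1-p)·3 ⇒ p(4) = (1-p)(1) ⇒ p = 1/5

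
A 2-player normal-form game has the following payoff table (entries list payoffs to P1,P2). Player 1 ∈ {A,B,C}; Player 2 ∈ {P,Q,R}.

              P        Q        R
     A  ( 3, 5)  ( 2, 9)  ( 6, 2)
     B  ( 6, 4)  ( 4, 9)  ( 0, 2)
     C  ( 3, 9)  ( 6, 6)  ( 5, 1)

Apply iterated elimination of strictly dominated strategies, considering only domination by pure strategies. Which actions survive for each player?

IESDS → P1:{B,C} P2:{P,Q}

P2 drop R (P beats it: A:5>2 B:4>2 C:9>1)
P1 drop A (B beats it: P:6>3 Q:4>2)
P1→{B,C} P2→{P,Q}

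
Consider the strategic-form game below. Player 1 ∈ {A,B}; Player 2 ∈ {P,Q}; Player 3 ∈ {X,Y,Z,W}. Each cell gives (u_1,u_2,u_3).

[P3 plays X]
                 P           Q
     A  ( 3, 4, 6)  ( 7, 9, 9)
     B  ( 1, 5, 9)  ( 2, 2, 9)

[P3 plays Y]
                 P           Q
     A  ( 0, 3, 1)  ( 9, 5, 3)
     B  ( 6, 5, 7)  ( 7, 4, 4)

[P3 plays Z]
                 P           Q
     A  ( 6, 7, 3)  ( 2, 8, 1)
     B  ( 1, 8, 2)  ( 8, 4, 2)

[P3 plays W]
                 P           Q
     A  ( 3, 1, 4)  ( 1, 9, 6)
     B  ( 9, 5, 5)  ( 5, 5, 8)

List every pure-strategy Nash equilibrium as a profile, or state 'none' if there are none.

PSNE = {(A,Q,X)}

(A,P,X): not NE [P2→Q gives 9>4]
(A,P,Y): not NE [P1→B gives 6>0; P2→Q gives 5>3; P3→X gives 6>1]
(A,P,Z): not NE [P2→Q gives 8>7; P3→X gives 6>3]
(A,P,W): not NE [P1→B gives 9>3; P2→Q gives 9>1; P3→X gives 6>4]
(A,Q,X): NE
(A,Q,Y): not NE [P3→X gives 9>3]
(A,Q,Z): not NE [P1→B gives 8>2; P3→X gives 9>1]
(A,Q,W): not NE [P1→B gives 5>1; P3→X gives 9>6]
(B,P,X): not NE [P1→A gives 3>1]
(B,P,Y): not NE [P3→X gives 9>7]
(B,P,Z): not NE [P1→A gives 6>1; P3→X gives 9>2]
(B,P,W): not NE [P3→X gives 9>5]
(B,Q,X): not NE [P1→A gives 7>2; P2→P gives 5>2]
(B,Q,Y): not NE [P1→A gives 9>7; P2→P gives 5>4; P3→X gives 9>4]
(B,Q,Z): not NE [P2→P gives 8>4; P3→X gives 9>2]
(B,Q,W): not NE [P3→X gives 9>8]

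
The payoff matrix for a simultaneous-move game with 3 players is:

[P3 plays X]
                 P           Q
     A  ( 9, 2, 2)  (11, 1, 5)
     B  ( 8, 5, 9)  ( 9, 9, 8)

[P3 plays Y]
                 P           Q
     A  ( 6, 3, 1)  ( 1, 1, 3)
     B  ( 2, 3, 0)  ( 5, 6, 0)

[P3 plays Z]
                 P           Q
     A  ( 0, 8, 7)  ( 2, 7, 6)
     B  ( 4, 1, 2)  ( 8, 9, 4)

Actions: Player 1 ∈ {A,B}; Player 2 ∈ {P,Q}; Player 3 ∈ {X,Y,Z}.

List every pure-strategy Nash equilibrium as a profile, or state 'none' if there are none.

Equilibria: none

(A,P,X): not NE [P3→Z gives 7>2]
(A,P,Y): not NE [P3→Z gives 7>1]
(A,P,Z): not NE [P1→B gives 4>0]
(A,Q,X): not NE [P2→P gives 2>1; P3→Z gives 6>5]
(A,Q,Y): not NE [P1→B gives 5>1; P2→P gives 3>1; P3→Z gives 6>3]
(A,Q,Z): not NE [P1→B gives 8>2; P2→P gives 8>7]
(B,P,X): not NE [P1→A gives 9>8; P2→Q gives 9>5]
(B,P,Y): not NE [P1→A gives 6>2; P2→Q gives 6>3; P3→X gives 9>0]
(B,P,Z): not NE [P2→Q gives 9>1; P3→X gives 9>2]
(B,Q,X): not NE [P1→A gives 11>9]
(B,Q,Y): not NE [P3→X gives 8>0]
(B,Q,Z): not NE [P3→X gives 8>4]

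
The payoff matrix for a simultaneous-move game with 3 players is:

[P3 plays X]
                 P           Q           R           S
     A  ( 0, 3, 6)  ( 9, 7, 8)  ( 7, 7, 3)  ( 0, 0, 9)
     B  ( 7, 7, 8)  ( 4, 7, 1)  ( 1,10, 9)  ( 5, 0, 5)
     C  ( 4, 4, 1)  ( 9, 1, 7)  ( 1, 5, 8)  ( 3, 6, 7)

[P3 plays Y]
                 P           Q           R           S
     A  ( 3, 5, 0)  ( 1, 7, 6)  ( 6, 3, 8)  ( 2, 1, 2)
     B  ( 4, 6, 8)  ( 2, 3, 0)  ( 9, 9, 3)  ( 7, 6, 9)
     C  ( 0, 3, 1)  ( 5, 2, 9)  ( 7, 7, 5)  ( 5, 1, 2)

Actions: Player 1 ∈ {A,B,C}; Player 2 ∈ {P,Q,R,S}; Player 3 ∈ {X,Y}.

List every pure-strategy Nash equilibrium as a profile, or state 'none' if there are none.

NE set: (A,Q,X)

(A,P,X): not NE [P1→B gives 7>0; P2→R gives 7>3]
(A,P,Y): not NE [P1→B gives 4>3; P2→Q gives 7>5; P3→X gives 6>0]
(A,Q,X): NE
(A,Q,Y): not NE [P1→C gives 5>1; P3→X gives 8>6]
(A,R,X): not NE [P3→Y gives 8>3]
(A,R,Y): not NE [P1→B gives 9>6; P2→Q gives 7>3]
(A,S,X): not NE [P1→B gives 5>0; P2→R gives 7>0]
(A,S,Y): not NE [P1→B gives 7>2; P2→Q gives 7>1; P3→X gives 9>2]
(B,P,X): not NE [P2→R gives 10>7]
(B,P,Y): not NE [P2→R gives 9>6]
(B,Q,X): not NE [P1→C gives 9>4; P2→R gives 10>7]
(B,Q,Y): not NE [P1→C gives 5>2; P2→R gives 9>3; P3→X gives 1>0]
(B,R,X): not NE [P1→A gives 7>1]
(B,R,Y): not NE [P3→X gives 9>3]
(B,S,X): not NE [P2→R gives 10>0; P3→Y gives 9>5]
(B,S,Y): not NE [P2→R gives 9>6]
(C,P,X): not NE [P1→B gives 7>4; P2→S gives 6>4]
(C,P,Y): not NE [P1→B gives 4>0; P2→R gives 7>3]
(C,Q,X): not NE [P2→S gives 6>1; P3→Y gives 9>7]
(C,Q,Y): not NE [P2→R gives 7>2]
(C,R,X): not NE [P1→A gives 7>1; P2→S gives 6>5]
(C,R,Y): not NE [P1→B gives 9>7; P3→X gives 8>5]
(C,S,X): not NE [P1→B gives 5>3]
(C,S,Y): not NE [P1→B gives 7>5; P2→R gives 7>1; P3→X gives 7>2]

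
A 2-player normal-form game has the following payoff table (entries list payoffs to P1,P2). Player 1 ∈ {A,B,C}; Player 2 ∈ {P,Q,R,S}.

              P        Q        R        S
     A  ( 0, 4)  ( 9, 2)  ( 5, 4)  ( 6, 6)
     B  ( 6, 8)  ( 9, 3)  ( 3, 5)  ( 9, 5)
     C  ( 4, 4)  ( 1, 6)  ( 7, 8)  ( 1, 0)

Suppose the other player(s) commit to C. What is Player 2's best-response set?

P2 best: {R}

u_2(P vs C) = 4
u_2(Q vs C) = 6
u_2(R vs C) = 8
u_2(S vs C) = 0
max payoff 8 at {R}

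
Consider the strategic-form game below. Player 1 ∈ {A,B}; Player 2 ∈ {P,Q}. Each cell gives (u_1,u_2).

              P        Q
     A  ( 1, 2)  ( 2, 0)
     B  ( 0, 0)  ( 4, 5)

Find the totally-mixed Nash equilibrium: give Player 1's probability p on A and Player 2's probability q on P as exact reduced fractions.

P1 mixes 5/7 on A; P2 mixes 2/3 on P

P1 indiff ⇒ q·1+(1-q)·2 = q·0+(1-q)·4 ⇒ q(1) = (1-q)(2) ⇒ q = 2/3
P2 indiff ⇒ p·2+(1-p)·0 = p·0+(1-p)·5 ⇒ p(2) = (1-p)(5) ⇒ p = 5/7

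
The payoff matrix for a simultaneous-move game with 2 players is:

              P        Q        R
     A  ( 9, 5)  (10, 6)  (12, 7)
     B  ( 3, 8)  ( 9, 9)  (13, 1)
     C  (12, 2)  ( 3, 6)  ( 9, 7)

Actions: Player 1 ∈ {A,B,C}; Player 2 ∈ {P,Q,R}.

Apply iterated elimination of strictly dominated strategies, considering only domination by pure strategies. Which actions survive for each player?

Survivors P1:{A,B} P2:{Q,R}

P2 drop P (Q beats it: A:6>5 B:9>8 C:6>2)
P1 drop C (A beats it: Q:10>3 R:12>9)
P1→{A,B} P2→{Q,R}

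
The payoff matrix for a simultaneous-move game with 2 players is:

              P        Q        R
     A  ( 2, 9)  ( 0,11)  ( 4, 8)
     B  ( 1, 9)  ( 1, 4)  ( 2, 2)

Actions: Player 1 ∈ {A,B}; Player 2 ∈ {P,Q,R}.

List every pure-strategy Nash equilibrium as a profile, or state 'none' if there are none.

(A,P): not NE [P2→Q gives 11>9]
(A,Q): not NE [P1→B gives 1>0]
(A,R): not NE [P2→Q gives 11>8]
(B,P): not NE [P1→A gives 2>1]
(B,Q): not NE [P2→P gives 9>4]
(B,R): not NE [P1→A gives 4>2; P2→P gives 9>2]

PSNE: ∅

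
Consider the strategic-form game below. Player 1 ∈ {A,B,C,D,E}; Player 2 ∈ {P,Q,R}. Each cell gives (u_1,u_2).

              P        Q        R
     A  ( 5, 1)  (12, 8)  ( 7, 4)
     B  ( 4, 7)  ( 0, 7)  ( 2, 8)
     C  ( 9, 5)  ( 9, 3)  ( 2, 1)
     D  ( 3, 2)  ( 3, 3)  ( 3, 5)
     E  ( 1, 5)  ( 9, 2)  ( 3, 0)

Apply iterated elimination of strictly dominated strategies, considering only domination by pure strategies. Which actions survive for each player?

P1 drop B (A beats it: P:5>4 Q:12>0 R:7>2)
P1 drop D (A beats it: P:5>3 Q:12>3 R:7>3)
P1 drop E (A beats it: P:5>1 Q:12>9 R:7>3)
P2 drop R (Q beats it: A:8>4 C:3>1)
P1→{A,C} P2→{P,Q}

Survivors P1:{A,C} P2:{P,Q}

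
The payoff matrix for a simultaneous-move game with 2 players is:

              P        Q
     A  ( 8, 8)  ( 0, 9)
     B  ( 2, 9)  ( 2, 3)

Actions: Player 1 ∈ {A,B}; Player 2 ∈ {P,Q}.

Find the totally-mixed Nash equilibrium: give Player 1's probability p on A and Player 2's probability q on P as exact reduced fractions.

p=6/7, q=1/4

P1 indiff ⇒ q·8+(1-q)·0 = q·2+(1-q)·2 ⇒ q(6) = (1-q)(2) ⇒ q = 1/4
P2 indiff ⇒ p·8+(1-p)·9 = p·9+(1-p)·3 ⇒ p(-1) = (1-p)(-6) ⇒ p = 6/7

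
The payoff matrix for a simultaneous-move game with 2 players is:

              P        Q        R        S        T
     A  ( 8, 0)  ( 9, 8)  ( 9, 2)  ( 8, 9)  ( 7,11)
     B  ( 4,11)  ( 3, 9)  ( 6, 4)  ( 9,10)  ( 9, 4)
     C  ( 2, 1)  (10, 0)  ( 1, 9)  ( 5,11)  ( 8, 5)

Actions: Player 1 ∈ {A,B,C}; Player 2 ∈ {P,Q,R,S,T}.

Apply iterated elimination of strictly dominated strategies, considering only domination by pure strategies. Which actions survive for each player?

P2 drop Q (S beats it: A:9>8 B:10>9 C:11>0)
P1 drop C (B beats it: P:4>2 R:6>1 S:9>5 T:9>8)
P2 drop R (S beats it: A:9>2 B:10>4)
P1→{A,B} P2→{P,S,T}

IESDS → P1:{A,B} P2:{P,S,T}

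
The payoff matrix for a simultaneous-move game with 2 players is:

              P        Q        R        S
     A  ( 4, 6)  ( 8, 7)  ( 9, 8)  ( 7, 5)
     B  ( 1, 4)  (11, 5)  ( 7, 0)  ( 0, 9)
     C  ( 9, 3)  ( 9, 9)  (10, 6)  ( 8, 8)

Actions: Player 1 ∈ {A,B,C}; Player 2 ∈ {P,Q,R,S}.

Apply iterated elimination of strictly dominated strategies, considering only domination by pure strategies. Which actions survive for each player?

P1 drop A (C beats it: P:9>4 Q:9>8 R:10>9 S:8>7)
P2 drop P (Q beats it: B:5>4 C:9>3)
P2 drop R (Q beats it: B:5>0 C:9>6)
P1→{B,C} P2→{Q,S}

Remaining: P1:{B,C} P2:{Q,S}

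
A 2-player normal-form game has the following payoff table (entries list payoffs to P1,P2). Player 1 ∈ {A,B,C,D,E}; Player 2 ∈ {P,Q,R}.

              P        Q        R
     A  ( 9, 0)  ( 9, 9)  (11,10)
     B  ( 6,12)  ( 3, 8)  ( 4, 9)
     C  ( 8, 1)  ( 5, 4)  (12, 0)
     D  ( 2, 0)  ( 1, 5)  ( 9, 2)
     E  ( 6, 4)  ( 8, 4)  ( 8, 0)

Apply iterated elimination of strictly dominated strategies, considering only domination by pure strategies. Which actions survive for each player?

Remaining: P1:{A,C} P2:{Q,R}

P1 drop B (A beats it: P:9>6 Q:9>3 R:11>4)
P1 drop D (A beats it: P:9>2 Q:9>1 R:11>9)
P1 drop E (A beats it: P:9>6 Q:9>8 R:11>8)
P2 drop P (Q beats it: A:9>0 C:4>1)
P1→{A,C} P2→{Q,R}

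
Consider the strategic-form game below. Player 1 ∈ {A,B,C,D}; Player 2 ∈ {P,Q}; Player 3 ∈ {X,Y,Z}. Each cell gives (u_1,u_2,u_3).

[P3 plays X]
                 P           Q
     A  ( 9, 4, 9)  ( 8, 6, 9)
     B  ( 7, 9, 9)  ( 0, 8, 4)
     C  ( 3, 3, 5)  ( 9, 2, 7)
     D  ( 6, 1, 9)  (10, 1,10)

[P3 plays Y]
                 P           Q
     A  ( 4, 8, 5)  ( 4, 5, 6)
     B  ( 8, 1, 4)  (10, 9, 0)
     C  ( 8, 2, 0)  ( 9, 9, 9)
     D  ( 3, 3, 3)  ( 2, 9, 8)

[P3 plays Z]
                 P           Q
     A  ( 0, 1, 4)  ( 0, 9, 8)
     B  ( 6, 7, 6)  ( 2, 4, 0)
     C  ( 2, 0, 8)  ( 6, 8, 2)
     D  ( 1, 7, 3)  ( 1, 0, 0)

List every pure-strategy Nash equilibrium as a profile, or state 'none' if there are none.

NE set: (D,Q,X)

(A,P,X): not NE [P2→Q gives 6>4]
(A,P,Y): not NE [P1→C gives 8>4; P3→X gives 9>5]
(A,P,Z): not NE [P1→B gives 6>0; P2→Q gives 9>1; P3→X gives 9>4]
(A,Q,X): not NE [P1→D gives 10>8]
(A,Q,Y): not NE [P1→B gives 10>4; P2→P gives 8>5; P3→X gives 9>6]
(A,Q,Z): not NE [P1→C gives 6>0; P3→X gives 9>8]
(B,P,X): not NE [P1→A gives 9>7]
(B,P,Y): not NE [P2→Q gives 9>1; P3→X gives 9>4]
(B,P,Z): not NE [P3→X gives 9>6]
(B,Q,X): not NE [P1→D gives 10>0; P2→P gives 9>8]
(B,Q,Y): not NE [P3→X gives 4>0]
(B,Q,Z): not NE [P1→C gives 6>2; P2→P gives 7>4; P3→X gives 4>0]
(C,P,X): not NE [P1→A gives 9>3; P3→Z gives 8>5]
(C,P,Y): not NE [P2→Q gives 9>2; P3→Z gives 8>0]
(C,P,Z): not NE [P1→B gives 6>2; P2→Q gives 8>0]
(C,Q,X): not NE [P1→D gives 10>9; P2→P gives 3>2; P3→Y gives 9>7]
(C,Q,Y): not NE [P1→B gives 10>9]
(C,Q,Z): not NE [P3→Y gives 9>2]
(D,P,X): not NE [P1→A gives 9>6]
(D,P,Y): not NE [P1→C gives 8>3; P2→Q gives 9>3; P3→X gives 9>3]
(D,P,Z): not NE [P1→B gives 6>1; P3→X gives 9>3]
(D,Q,X): NE
(D,Q,Y): not NE [P1→B gives 10>2; P3→X gives 10>8]
(D,Q,Z): not NE [P1→C gives 6>1; P2→P gives 7>0; P3→X gives 10>0]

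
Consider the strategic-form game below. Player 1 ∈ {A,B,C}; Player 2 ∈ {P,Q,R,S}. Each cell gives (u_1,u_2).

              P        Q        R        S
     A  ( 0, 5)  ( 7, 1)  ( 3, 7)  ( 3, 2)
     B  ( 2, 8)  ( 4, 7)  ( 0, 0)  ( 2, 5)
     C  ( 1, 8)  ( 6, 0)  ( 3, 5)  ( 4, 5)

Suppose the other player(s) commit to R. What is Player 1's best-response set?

BR_1 = {A,C}

u_1(A vs R) = 3
u_1(B vs R) = 0
u_1(C vs R) = 3
max payoff 3 at {A,C}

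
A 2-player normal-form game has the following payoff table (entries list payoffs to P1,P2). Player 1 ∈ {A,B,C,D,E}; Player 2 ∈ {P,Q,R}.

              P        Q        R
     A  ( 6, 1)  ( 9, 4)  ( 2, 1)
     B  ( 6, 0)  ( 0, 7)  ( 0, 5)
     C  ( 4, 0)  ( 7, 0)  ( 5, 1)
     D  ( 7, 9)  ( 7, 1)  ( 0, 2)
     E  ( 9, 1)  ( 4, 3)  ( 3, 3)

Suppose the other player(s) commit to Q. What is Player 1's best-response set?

u_1(A vs Q) = 9
u_1(B vs Q) = 0
u_1(C vs Q) = 7
u_1(D vs Q) = 7
u_1(E vs Q) = 4
max payoff 9 at {A}

BR_1 = {A}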